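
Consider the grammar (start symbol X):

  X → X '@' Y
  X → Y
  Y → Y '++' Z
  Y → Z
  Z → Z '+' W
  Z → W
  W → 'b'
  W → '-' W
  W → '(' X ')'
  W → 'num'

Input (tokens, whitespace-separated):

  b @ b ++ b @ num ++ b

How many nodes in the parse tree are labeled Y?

5

[X [X [X [Y [Z [W b]]]] @ [Y [Y [Z [W b]]] ++ [Z [W b]]]] @ [Y [Y [Z [W num]]] ++ [Z [W b]]]]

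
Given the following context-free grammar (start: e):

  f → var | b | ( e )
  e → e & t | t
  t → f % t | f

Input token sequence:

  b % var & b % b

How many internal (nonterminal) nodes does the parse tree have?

[e [e [t [f b] % [t [f var]]]] & [t [f b] % [t [f b]]]]

10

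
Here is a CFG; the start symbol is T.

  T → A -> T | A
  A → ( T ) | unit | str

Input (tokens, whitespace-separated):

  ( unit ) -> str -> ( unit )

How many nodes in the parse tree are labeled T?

5

[T [A ( [T [A unit]] )] -> [T [A str] -> [T [A ( [T [A unit]] )]]]]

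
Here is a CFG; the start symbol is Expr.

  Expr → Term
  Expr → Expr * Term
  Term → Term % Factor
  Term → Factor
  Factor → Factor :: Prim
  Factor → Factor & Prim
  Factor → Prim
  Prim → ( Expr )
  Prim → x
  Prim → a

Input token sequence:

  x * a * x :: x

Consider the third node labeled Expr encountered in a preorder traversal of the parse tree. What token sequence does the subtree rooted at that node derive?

[Expr [Expr [Expr [Term [Factor [Prim x]]]] * [Term [Factor [Prim a]]]] * [Term [Factor [Factor [Prim x]] :: [Prim x]]]]

x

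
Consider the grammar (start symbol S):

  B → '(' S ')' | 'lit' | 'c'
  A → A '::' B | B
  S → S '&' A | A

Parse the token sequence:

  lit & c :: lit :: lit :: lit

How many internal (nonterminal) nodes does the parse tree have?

12

[S [S [A [B lit]]] & [A [A [A [A [B c]] :: [B lit]] :: [B lit]] :: [B lit]]]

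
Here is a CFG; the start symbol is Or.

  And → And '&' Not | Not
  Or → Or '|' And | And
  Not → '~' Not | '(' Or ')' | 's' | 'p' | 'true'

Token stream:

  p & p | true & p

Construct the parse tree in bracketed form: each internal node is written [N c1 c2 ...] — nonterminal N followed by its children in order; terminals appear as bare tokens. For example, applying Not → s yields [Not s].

Or
Or | And
And | And
And & Not | And
Not & Not | And
p & Not | And
p & p | And
p & p | And & Not
p & p | Not & Not
p & p | true & Not
p & p | true & p

[Or [Or [And [And [Not p]] & [Not p]]] | [And [And [Not true]] & [Not p]]]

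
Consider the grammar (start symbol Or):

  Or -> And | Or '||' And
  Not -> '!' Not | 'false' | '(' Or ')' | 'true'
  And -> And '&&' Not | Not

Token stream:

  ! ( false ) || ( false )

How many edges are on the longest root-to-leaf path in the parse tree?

8

[Or [Or [And [Not ! [Not ( [Or [And [Not false]]] )]]]] || [And [Not ( [Or [And [Not false]]] )]]]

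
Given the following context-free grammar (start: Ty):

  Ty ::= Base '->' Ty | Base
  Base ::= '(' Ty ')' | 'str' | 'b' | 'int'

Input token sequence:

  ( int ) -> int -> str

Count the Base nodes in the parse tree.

[Ty [Base ( [Ty [Base int]] )] -> [Ty [Base int] -> [Ty [Base str]]]]

4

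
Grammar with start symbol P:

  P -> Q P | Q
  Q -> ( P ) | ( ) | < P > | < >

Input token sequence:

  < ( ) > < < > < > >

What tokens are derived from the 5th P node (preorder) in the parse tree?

[P [Q < [P [Q ( )]] >] [P [Q < [P [Q < >] [P [Q < >]]] >]]]

< >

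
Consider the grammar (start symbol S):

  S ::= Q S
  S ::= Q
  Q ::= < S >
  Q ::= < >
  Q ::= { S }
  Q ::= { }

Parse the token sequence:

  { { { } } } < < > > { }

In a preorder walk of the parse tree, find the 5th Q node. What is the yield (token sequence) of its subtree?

< >

[S [Q { [S [Q { [S [Q { }]] }]] }] [S [Q < [S [Q < >]] >] [S [Q { }]]]]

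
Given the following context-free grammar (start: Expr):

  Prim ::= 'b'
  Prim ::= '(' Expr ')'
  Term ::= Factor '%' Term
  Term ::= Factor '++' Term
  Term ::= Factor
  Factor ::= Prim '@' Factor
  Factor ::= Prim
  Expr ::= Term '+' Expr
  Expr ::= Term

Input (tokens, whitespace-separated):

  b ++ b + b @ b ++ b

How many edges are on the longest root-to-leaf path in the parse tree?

[Expr [Term [Factor [Prim b]] ++ [Term [Factor [Prim b]]]] + [Expr [Term [Factor [Prim b] @ [Factor [Prim b]]] ++ [Term [Factor [Prim b]]]]]]

6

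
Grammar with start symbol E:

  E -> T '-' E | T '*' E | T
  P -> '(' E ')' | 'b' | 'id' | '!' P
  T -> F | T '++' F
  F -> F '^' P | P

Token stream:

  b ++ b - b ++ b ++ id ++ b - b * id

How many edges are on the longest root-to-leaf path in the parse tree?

[E [T [T [F [P b]]] ++ [F [P b]]] - [E [T [T [T [T [F [P b]]] ++ [F [P b]]] ++ [F [P id]]] ++ [F [P b]]] - [E [T [F [P b]]] * [E [T [F [P id]]]]]]]

8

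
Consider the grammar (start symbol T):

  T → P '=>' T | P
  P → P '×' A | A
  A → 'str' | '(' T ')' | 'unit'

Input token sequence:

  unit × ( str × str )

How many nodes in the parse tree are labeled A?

[T [P [P [A unit]] × [A ( [T [P [P [A str]] × [A str]]] )]]]

4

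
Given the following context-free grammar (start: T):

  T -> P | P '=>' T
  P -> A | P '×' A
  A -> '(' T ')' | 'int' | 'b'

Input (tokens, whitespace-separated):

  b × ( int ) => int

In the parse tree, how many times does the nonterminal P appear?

[T [P [P [A b]] × [A ( [T [P [A int]]] )]] => [T [P [A int]]]]

4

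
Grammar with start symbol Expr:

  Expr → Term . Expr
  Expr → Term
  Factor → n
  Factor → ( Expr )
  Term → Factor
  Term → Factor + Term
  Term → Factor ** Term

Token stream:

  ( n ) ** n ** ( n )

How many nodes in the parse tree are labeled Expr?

3

[Expr [Term [Factor ( [Expr [Term [Factor n]]] )] ** [Term [Factor n] ** [Term [Factor ( [Expr [Term [Factor n]]] )]]]]]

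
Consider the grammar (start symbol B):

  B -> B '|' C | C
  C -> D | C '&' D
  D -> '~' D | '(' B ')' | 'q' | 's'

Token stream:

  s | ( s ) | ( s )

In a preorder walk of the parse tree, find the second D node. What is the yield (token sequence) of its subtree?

( s )

[B [B [B [C [D s]]] | [C [D ( [B [C [D s]]] )]]] | [C [D ( [B [C [D s]]] )]]]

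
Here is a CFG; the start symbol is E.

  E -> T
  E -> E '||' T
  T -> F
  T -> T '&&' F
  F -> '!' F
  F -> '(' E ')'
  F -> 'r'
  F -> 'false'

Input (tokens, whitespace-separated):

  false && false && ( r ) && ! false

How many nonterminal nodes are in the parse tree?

13

[E [T [T [T [T [F false]] && [F false]] && [F ( [E [T [F r]]] )]] && [F ! [F false]]]]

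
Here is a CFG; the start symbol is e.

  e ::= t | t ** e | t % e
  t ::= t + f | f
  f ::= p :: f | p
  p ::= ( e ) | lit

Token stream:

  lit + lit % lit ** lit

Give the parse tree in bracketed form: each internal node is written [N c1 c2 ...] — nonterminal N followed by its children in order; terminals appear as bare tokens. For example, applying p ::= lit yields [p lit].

[e [t [t [f [p lit]]] + [f [p lit]]] % [e [t [f [p lit]]] ** [e [t [f [p lit]]]]]]

e
t % e
t + f % e
f + f % e
p + f % e
lit + f % e
lit + p % e
lit + lit % e
lit + lit % t ** e
lit + lit % f ** e
lit + lit % p ** e
lit + lit % lit ** e
lit + lit % lit ** t
lit + lit % lit ** f
lit + lit % lit ** p
lit + lit % lit ** lit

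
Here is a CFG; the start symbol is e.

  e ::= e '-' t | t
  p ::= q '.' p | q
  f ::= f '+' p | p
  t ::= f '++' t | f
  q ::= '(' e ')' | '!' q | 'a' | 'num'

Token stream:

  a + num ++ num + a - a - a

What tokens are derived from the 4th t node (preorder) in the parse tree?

[e [e [e [t [f [f [p [q a]]] + [p [q num]]] ++ [t [f [f [p [q num]]] + [p [q a]]]]]] - [t [f [p [q a]]]]] - [t [f [p [q a]]]]]

a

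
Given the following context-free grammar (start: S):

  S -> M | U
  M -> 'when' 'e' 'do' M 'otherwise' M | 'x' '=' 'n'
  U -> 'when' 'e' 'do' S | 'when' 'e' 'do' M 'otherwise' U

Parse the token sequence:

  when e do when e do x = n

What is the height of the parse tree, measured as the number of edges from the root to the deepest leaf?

[S [U when e do [S [U when e do [S [M x = n]]]]]]

6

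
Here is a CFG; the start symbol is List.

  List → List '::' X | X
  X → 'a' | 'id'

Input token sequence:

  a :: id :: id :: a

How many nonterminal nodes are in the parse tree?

8

[List [List [List [List [X a]] :: [X id]] :: [X id]] :: [X a]]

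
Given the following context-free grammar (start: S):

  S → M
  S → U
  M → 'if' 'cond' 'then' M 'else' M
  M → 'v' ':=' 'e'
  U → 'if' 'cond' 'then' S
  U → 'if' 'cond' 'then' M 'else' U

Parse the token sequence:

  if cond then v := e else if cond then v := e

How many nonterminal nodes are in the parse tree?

6

[S [U if cond then [M v := e] else [U if cond then [S [M v := e]]]]]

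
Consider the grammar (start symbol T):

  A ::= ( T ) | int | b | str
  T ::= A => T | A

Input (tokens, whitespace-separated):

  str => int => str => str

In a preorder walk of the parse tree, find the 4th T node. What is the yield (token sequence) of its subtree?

str

[T [A str] => [T [A int] => [T [A str] => [T [A str]]]]]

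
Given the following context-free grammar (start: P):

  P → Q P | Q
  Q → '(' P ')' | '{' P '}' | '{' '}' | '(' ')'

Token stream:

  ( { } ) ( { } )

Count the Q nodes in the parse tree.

[P [Q ( [P [Q { }]] )] [P [Q ( [P [Q { }]] )]]]

4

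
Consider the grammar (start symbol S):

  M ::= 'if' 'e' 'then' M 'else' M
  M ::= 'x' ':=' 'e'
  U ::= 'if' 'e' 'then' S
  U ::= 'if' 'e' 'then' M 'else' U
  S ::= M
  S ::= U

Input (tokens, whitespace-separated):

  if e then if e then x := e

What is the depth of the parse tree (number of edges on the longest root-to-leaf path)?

6

[S [U if e then [S [U if e then [S [M x := e]]]]]]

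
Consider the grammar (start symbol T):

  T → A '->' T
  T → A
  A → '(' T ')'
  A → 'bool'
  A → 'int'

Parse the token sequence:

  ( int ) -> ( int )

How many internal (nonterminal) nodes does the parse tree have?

8

[T [A ( [T [A int]] )] -> [T [A ( [T [A int]] )]]]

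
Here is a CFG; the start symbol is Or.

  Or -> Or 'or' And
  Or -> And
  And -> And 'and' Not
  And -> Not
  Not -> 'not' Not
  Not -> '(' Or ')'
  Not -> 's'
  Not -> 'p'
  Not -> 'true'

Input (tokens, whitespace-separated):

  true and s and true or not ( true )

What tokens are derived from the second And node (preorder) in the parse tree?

[Or [Or [And [And [And [Not true]] and [Not s]] and [Not true]]] or [And [Not not [Not ( [Or [And [Not true]]] )]]]]

true and s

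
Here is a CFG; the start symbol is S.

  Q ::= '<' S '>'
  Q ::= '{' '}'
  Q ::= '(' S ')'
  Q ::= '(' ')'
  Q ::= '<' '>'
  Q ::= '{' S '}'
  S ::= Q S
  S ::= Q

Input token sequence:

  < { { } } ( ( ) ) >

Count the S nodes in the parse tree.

[S [Q < [S [Q { [S [Q { }]] }] [S [Q ( [S [Q ( )]] )]]] >]]

5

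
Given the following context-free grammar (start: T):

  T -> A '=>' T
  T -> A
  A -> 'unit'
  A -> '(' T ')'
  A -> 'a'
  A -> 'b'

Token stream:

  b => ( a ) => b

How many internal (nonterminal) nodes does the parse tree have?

[T [A b] => [T [A ( [T [A a]] )] => [T [A b]]]]

8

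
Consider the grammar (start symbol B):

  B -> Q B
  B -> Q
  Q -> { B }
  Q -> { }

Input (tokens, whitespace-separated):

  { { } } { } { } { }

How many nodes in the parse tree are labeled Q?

[B [Q { [B [Q { }]] }] [B [Q { }] [B [Q { }] [B [Q { }]]]]]

5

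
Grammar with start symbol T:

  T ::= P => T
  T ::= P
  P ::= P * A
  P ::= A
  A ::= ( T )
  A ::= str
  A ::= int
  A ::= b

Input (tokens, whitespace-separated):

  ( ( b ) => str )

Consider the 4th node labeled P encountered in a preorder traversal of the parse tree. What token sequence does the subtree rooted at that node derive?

str

[T [P [A ( [T [P [A ( [T [P [A b]]] )]] => [T [P [A str]]]] )]]]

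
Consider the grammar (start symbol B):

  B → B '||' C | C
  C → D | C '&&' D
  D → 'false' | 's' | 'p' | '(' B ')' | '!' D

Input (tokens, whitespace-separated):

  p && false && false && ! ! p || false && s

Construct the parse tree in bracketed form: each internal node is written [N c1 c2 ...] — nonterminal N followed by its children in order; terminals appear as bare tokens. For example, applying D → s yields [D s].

B
B || C
C || C
C && D || C
C && D && D || C
C && D && D && D || C
D && D && D && D || C
p && D && D && D || C
p && false && D && D || C
p && false && false && D || C
p && false && false && ! D || C
p && false && false && ! ! D || C
p && false && false && ! ! p || C
p && false && false && ! ! p || C && D
p && false && false && ! ! p || D && D
p && false && false && ! ! p || false && D
p && false && false && ! ! p || false && s

[B [B [C [C [C [C [D p]] && [D false]] && [D false]] && [D ! [D ! [D p]]]]] || [C [C [D false]] && [D s]]]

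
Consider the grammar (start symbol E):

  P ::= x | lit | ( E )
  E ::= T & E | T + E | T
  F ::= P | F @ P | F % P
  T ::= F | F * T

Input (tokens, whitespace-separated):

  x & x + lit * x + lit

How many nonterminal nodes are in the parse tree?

[E [T [F [P x]]] & [E [T [F [P x]]] + [E [T [F [P lit]] * [T [F [P x]]]] + [E [T [F [P lit]]]]]]]

19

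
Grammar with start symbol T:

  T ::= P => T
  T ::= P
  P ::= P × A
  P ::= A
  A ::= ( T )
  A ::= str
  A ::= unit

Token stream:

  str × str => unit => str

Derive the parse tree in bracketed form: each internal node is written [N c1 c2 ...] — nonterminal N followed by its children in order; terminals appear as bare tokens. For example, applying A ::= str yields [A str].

T
P => T
P × A => T
A × A => T
str × A => T
str × str => T
str × str => P => T
str × str => A => T
str × str => unit => T
str × str => unit => P
str × str => unit => A
str × str => unit => str

[T [P [P [A str]] × [A str]] => [T [P [A unit]] => [T [P [A str]]]]]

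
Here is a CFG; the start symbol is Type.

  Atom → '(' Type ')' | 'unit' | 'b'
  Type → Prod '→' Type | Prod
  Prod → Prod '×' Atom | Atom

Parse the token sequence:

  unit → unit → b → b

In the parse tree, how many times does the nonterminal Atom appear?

[Type [Prod [Atom unit]] → [Type [Prod [Atom unit]] → [Type [Prod [Atom b]] → [Type [Prod [Atom b]]]]]]

4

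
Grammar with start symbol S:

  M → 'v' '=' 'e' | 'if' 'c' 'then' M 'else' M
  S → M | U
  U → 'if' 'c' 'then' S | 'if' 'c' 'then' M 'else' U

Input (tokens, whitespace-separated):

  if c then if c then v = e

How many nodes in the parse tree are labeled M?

[S [U if c then [S [U if c then [S [M v = e]]]]]]

1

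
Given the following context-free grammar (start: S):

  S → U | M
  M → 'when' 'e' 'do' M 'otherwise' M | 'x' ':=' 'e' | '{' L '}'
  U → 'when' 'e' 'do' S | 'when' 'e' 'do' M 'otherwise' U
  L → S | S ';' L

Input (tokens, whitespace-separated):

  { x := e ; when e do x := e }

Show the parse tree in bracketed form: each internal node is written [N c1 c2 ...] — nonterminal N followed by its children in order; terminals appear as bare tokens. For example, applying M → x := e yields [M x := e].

[S [M { [L [S [M x := e]] ; [L [S [U when e do [S [M x := e]]]]]] }]]

S
M
{ L }
{ S ; L }
{ M ; L }
{ x := e ; L }
{ x := e ; S }
{ x := e ; U }
{ x := e ; when e do S }
{ x := e ; when e do M }
{ x := e ; when e do x := e }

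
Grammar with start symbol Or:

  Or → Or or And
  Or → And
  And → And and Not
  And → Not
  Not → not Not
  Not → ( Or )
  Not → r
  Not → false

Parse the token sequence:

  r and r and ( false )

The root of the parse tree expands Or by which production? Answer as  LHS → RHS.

Or → And

[Or [And [And [And [Not r]] and [Not r]] and [Not ( [Or [And [Not false]]] )]]]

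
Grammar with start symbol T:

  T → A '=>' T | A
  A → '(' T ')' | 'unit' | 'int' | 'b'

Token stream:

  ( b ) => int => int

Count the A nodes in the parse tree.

4

[T [A ( [T [A b]] )] => [T [A int] => [T [A int]]]]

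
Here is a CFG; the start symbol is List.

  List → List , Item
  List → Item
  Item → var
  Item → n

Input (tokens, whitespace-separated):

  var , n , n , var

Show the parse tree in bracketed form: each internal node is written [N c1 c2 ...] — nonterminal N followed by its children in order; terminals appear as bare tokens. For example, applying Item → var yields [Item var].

[List [List [List [List [Item var]] , [Item n]] , [Item n]] , [Item var]]

List
List , Item
List , Item , Item
List , Item , Item , Item
Item , Item , Item , Item
var , Item , Item , Item
var , n , Item , Item
var , n , n , Item
var , n , n , var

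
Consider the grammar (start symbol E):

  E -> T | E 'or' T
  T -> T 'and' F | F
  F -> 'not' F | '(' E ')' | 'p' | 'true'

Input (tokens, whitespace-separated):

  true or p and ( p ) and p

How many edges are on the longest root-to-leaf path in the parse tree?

7

[E [E [T [F true]]] or [T [T [T [F p]] and [F ( [E [T [F p]]] )]] and [F p]]]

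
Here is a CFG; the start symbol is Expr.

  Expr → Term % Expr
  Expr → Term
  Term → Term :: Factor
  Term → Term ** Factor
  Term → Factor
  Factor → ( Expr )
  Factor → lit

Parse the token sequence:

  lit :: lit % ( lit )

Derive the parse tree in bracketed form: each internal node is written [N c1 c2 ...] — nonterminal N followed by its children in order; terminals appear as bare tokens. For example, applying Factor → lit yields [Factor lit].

Expr
Term % Expr
Term :: Factor % Expr
Factor :: Factor % Expr
lit :: Factor % Expr
lit :: lit % Expr
lit :: lit % Term
lit :: lit % Factor
lit :: lit % ( Expr )
lit :: lit % ( Term )
lit :: lit % ( Factor )
lit :: lit % ( lit )

[Expr [Term [Term [Factor lit]] :: [Factor lit]] % [Expr [Term [Factor ( [Expr [Term [Factor lit]]] )]]]]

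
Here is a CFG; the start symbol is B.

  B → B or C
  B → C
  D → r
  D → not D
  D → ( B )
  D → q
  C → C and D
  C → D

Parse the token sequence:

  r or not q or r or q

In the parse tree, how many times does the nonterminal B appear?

[B [B [B [B [C [D r]]] or [C [D not [D q]]]] or [C [D r]]] or [C [D q]]]

4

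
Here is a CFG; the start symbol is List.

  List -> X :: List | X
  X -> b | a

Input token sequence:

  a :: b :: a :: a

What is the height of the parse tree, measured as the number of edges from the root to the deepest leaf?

[List [X a] :: [List [X b] :: [List [X a] :: [List [X a]]]]]

5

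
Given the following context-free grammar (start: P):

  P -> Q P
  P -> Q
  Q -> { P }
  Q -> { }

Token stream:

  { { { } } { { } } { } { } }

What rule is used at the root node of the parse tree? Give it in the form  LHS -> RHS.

P -> Q

[P [Q { [P [Q { [P [Q { }]] }] [P [Q { [P [Q { }]] }] [P [Q { }] [P [Q { }]]]]] }]]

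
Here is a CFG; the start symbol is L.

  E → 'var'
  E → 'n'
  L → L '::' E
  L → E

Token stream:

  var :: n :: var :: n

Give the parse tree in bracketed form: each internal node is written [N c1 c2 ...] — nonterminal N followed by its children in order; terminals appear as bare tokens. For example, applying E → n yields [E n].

[L [L [L [L [E var]] :: [E n]] :: [E var]] :: [E n]]

L
L :: E
L :: E :: E
L :: E :: E :: E
E :: E :: E :: E
var :: E :: E :: E
var :: n :: E :: E
var :: n :: var :: E
var :: n :: var :: n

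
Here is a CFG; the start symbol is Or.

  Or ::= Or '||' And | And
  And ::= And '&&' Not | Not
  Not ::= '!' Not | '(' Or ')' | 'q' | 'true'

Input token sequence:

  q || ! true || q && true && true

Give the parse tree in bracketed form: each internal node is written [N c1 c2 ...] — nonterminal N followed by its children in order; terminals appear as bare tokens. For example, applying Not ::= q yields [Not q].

Or
Or || And
Or || And || And
And || And || And
Not || And || And
q || And || And
q || Not || And
q || ! Not || And
q || ! true || And
q || ! true || And && Not
q || ! true || And && Not && Not
q || ! true || Not && Not && Not
q || ! true || q && Not && Not
q || ! true || q && true && Not
q || ! true || q && true && true

[Or [Or [Or [And [Not q]]] || [And [Not ! [Not true]]]] || [And [And [And [Not q]] && [Not true]] && [Not true]]]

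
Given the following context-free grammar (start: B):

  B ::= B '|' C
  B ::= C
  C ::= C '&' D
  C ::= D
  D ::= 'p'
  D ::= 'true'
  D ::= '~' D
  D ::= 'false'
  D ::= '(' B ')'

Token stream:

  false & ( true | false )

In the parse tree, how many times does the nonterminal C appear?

4

[B [C [C [D false]] & [D ( [B [B [C [D true]]] | [C [D false]]] )]]]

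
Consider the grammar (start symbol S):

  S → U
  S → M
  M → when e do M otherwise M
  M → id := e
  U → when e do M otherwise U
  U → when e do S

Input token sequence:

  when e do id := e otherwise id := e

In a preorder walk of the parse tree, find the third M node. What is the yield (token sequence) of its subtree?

id := e

[S [M when e do [M id := e] otherwise [M id := e]]]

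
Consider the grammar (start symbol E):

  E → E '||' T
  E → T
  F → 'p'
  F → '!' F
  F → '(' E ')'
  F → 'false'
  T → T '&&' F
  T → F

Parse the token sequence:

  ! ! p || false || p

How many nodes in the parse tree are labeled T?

3

[E [E [E [T [F ! [F ! [F p]]]]] || [T [F false]]] || [T [F p]]]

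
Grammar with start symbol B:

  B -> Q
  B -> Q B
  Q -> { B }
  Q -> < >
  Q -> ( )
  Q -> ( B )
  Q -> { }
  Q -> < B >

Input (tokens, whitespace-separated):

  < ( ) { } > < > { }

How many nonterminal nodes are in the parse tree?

[B [Q < [B [Q ( )] [B [Q { }]]] >] [B [Q < >] [B [Q { }]]]]

10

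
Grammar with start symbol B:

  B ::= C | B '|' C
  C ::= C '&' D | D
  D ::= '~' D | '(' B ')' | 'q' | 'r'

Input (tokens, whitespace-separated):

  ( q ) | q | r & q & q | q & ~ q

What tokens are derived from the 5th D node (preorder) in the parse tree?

q

[B [B [B [B [C [D ( [B [C [D q]]] )]]] | [C [D q]]] | [C [C [C [D r]] & [D q]] & [D q]]] | [C [C [D q]] & [D ~ [D q]]]]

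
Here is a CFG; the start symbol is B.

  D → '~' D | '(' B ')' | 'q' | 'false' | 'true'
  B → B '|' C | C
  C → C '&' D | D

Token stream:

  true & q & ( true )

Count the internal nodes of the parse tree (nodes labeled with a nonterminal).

[B [C [C [C [D true]] & [D q]] & [D ( [B [C [D true]]] )]]]

10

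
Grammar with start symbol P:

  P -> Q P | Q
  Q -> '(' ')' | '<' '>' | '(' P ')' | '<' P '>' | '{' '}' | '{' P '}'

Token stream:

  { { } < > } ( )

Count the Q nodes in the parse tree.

[P [Q { [P [Q { }] [P [Q < >]]] }] [P [Q ( )]]]

4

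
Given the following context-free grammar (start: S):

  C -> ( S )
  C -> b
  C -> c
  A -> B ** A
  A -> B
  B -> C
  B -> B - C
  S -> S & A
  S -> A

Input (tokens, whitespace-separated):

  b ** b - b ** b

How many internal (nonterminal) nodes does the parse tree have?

[S [A [B [C b]] ** [A [B [B [C b]] - [C b]] ** [A [B [C b]]]]]]

12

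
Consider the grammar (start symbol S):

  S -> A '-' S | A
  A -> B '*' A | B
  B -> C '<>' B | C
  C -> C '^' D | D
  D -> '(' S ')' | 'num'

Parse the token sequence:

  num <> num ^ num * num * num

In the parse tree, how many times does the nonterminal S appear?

[S [A [B [C [D num]] <> [B [C [C [D num]] ^ [D num]]]] * [A [B [C [D num]]] * [A [B [C [D num]]]]]]]

1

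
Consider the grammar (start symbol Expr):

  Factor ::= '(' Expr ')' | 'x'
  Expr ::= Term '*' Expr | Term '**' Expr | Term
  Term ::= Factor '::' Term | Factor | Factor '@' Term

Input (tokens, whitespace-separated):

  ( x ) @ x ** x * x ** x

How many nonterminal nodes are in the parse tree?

[Expr [Term [Factor ( [Expr [Term [Factor x]]] )] @ [Term [Factor x]]] ** [Expr [Term [Factor x]] * [Expr [Term [Factor x]] ** [Expr [Term [Factor x]]]]]]

17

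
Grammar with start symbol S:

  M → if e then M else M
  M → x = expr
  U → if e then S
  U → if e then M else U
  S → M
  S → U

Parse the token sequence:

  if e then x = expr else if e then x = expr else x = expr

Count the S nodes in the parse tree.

[S [M if e then [M x = expr] else [M if e then [M x = expr] else [M x = expr]]]]

1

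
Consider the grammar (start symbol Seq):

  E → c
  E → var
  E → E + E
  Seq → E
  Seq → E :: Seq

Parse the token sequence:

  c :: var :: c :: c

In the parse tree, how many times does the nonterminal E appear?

4

[Seq [E c] :: [Seq [E var] :: [Seq [E c] :: [Seq [E c]]]]]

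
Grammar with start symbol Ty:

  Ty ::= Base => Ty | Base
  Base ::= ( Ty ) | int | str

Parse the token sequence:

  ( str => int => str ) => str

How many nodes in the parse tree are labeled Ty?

[Ty [Base ( [Ty [Base str] => [Ty [Base int] => [Ty [Base str]]]] )] => [Ty [Base str]]]

5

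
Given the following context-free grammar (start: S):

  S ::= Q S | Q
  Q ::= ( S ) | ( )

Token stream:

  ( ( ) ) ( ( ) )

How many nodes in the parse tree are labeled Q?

4

[S [Q ( [S [Q ( )]] )] [S [Q ( [S [Q ( )]] )]]]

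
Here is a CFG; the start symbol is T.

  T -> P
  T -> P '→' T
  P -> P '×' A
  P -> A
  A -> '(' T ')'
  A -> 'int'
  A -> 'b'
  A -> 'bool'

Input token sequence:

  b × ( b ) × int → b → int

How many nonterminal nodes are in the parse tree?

16

[T [P [P [P [A b]] × [A ( [T [P [A b]]] )]] × [A int]] → [T [P [A b]] → [T [P [A int]]]]]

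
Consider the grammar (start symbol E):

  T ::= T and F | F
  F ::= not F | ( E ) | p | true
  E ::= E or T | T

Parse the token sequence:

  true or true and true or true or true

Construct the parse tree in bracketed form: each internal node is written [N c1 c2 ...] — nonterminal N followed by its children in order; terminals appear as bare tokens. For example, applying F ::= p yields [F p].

[E [E [E [E [T [F true]]] or [T [T [F true]] and [F true]]] or [T [F true]]] or [T [F true]]]

E
E or T
E or T or T
E or T or T or T
T or T or T or T
F or T or T or T
true or T or T or T
true or T and F or T or T
true or F and F or T or T
true or true and F or T or T
true or true and true or T or T
true or true and true or F or T
true or true and true or true or T
true or true and true or true or F
true or true and true or true or true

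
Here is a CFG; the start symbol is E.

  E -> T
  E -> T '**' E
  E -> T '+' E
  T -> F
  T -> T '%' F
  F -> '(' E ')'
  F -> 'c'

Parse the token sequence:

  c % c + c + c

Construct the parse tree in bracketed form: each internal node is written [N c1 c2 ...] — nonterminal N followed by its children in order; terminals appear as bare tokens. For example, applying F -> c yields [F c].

[E [T [T [F c]] % [F c]] + [E [T [F c]] + [E [T [F c]]]]]

E
T + E
T % F + E
F % F + E
c % F + E
c % c + E
c % c + T + E
c % c + F + E
c % c + c + E
c % c + c + T
c % c + c + F
c % c + c + c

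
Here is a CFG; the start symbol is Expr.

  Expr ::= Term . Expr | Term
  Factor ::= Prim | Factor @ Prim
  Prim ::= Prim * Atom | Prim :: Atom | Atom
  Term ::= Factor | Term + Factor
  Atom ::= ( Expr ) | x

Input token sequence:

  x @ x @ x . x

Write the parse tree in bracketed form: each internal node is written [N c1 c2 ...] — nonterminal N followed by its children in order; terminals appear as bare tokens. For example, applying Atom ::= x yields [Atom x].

Expr
Term . Expr
Factor . Expr
Factor @ Prim . Expr
Factor @ Prim @ Prim . Expr
Prim @ Prim @ Prim . Expr
Atom @ Prim @ Prim . Expr
x @ Prim @ Prim . Expr
x @ Atom @ Prim . Expr
x @ x @ Prim . Expr
x @ x @ Atom . Expr
x @ x @ x . Expr
x @ x @ x . Term
x @ x @ x . Factor
x @ x @ x . Prim
x @ x @ x . Atom
x @ x @ x . x

[Expr [Term [Factor [Factor [Factor [Prim [Atom x]]] @ [Prim [Atom x]]] @ [Prim [Atom x]]]] . [Expr [Term [Factor [Prim [Atom x]]]]]]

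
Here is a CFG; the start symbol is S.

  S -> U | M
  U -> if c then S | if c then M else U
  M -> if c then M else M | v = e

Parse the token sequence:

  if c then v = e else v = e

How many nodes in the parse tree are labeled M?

[S [M if c then [M v = e] else [M v = e]]]

3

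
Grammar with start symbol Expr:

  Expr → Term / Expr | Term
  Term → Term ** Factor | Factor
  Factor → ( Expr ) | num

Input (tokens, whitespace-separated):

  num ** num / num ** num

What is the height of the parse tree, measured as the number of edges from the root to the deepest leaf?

[Expr [Term [Term [Factor num]] ** [Factor num]] / [Expr [Term [Term [Factor num]] ** [Factor num]]]]

5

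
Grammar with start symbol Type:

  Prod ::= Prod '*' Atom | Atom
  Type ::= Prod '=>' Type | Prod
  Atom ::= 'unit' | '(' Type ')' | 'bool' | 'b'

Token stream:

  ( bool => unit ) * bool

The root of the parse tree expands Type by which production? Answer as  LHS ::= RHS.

[Type [Prod [Prod [Atom ( [Type [Prod [Atom bool]] => [Type [Prod [Atom unit]]]] )]] * [Atom bool]]]

Type ::= Prod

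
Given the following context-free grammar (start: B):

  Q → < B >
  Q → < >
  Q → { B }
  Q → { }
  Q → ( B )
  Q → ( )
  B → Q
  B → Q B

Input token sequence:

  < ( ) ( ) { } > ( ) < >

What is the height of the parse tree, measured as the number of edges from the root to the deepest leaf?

6

[B [Q < [B [Q ( )] [B [Q ( )] [B [Q { }]]]] >] [B [Q ( )] [B [Q < >]]]]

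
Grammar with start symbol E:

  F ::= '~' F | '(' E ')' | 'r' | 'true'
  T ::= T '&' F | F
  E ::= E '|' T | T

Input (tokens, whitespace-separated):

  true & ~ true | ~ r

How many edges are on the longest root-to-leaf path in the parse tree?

[E [E [T [T [F true]] & [F ~ [F true]]]] | [T [F ~ [F r]]]]

5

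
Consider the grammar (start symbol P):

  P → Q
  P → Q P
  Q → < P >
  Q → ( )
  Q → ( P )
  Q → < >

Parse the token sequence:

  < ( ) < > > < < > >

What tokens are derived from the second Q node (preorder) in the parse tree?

( )

[P [Q < [P [Q ( )] [P [Q < >]]] >] [P [Q < [P [Q < >]] >]]]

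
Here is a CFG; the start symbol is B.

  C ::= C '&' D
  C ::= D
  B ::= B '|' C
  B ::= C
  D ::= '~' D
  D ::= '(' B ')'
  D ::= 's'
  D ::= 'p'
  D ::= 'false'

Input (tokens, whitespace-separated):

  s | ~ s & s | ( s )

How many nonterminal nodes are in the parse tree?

[B [B [B [C [D s]]] | [C [C [D ~ [D s]]] & [D s]]] | [C [D ( [B [C [D s]]] )]]]

15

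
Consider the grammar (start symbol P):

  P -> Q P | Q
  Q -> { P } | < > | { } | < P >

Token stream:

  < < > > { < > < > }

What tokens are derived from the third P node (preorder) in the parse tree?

{ < > < > }

[P [Q < [P [Q < >]] >] [P [Q { [P [Q < >] [P [Q < >]]] }]]]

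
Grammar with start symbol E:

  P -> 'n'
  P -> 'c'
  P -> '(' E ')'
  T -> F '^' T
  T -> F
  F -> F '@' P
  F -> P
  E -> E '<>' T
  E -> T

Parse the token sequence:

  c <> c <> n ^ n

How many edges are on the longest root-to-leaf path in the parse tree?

[E [E [E [T [F [P c]]]] <> [T [F [P c]]]] <> [T [F [P n]] ^ [T [F [P n]]]]]

6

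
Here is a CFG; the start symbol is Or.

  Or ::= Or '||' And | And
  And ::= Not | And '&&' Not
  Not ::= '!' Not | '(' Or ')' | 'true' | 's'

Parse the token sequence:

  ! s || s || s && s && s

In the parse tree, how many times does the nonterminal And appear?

[Or [Or [Or [And [Not ! [Not s]]]] || [And [Not s]]] || [And [And [And [Not s]] && [Not s]] && [Not s]]]

5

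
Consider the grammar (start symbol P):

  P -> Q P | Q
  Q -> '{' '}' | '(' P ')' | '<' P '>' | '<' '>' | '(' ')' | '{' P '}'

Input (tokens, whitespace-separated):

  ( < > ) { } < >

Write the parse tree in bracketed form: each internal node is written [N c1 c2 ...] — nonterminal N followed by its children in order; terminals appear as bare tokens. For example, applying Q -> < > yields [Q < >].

P
Q P
( P ) P
( Q ) P
( < > ) P
( < > ) Q P
( < > ) { } P
( < > ) { } Q
( < > ) { } < >

[P [Q ( [P [Q < >]] )] [P [Q { }] [P [Q < >]]]]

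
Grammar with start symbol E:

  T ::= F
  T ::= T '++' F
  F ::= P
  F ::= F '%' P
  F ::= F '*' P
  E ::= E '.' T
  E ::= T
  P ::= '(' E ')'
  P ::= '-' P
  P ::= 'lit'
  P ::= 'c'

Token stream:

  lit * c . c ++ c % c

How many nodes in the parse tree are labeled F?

[E [E [T [F [F [P lit]] * [P c]]]] . [T [T [F [P c]]] ++ [F [F [P c]] % [P c]]]]

5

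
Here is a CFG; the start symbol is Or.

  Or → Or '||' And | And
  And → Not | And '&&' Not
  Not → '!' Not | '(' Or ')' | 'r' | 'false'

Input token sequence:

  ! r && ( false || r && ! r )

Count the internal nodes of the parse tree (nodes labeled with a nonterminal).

15

[Or [And [And [Not ! [Not r]]] && [Not ( [Or [Or [And [Not false]]] || [And [And [Not r]] && [Not ! [Not r]]]] )]]]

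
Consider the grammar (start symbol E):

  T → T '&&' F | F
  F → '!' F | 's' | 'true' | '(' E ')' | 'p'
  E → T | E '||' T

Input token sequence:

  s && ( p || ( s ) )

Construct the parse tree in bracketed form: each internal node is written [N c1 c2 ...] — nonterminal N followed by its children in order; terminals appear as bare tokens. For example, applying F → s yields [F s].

[E [T [T [F s]] && [F ( [E [E [T [F p]]] || [T [F ( [E [T [F s]]] )]]] )]]]

E
T
T && F
F && F
s && F
s && ( E )
s && ( E || T )
s && ( T || T )
s && ( F || T )
s && ( p || T )
s && ( p || F )
s && ( p || ( E ) )
s && ( p || ( T ) )
s && ( p || ( F ) )
s && ( p || ( s ) )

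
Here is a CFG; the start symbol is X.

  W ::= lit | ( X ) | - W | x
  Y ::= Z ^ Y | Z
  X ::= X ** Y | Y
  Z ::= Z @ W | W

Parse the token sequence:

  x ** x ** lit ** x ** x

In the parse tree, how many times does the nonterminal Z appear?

[X [X [X [X [X [Y [Z [W x]]]] ** [Y [Z [W x]]]] ** [Y [Z [W lit]]]] ** [Y [Z [W x]]]] ** [Y [Z [W x]]]]

5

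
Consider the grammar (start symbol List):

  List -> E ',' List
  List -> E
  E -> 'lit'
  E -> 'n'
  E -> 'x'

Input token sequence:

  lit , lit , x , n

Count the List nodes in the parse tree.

[List [E lit] , [List [E lit] , [List [E x] , [List [E n]]]]]

4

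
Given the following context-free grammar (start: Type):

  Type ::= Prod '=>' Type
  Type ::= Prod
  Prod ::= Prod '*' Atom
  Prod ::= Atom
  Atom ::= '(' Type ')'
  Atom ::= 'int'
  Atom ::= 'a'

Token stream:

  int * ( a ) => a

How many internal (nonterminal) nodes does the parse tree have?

[Type [Prod [Prod [Atom int]] * [Atom ( [Type [Prod [Atom a]]] )]] => [Type [Prod [Atom a]]]]

11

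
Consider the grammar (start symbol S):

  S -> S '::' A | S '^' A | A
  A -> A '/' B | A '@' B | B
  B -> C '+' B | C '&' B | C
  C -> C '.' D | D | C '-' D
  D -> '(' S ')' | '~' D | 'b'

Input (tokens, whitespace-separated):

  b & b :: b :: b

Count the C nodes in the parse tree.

[S [S [S [A [B [C [D b]] & [B [C [D b]]]]]] :: [A [B [C [D b]]]]] :: [A [B [C [D b]]]]]

4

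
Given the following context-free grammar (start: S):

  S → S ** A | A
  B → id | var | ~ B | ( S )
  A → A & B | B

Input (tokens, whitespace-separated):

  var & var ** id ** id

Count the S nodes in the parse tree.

3

[S [S [S [A [A [B var]] & [B var]]] ** [A [B id]]] ** [A [B id]]]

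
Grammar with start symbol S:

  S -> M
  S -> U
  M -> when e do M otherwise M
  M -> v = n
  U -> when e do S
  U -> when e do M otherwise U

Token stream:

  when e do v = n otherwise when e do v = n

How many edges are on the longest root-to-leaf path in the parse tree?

5

[S [U when e do [M v = n] otherwise [U when e do [S [M v = n]]]]]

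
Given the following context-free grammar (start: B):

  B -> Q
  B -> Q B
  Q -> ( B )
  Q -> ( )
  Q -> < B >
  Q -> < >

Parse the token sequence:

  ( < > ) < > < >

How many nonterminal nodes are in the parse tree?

[B [Q ( [B [Q < >]] )] [B [Q < >] [B [Q < >]]]]

8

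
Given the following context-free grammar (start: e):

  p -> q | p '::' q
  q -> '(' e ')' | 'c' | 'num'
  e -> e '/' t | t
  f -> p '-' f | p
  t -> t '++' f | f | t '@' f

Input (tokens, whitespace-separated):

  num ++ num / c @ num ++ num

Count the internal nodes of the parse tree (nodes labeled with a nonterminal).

[e [e [t [t [f [p [q num]]]] ++ [f [p [q num]]]]] / [t [t [t [f [p [q c]]]] @ [f [p [q num]]]] ++ [f [p [q num]]]]]

22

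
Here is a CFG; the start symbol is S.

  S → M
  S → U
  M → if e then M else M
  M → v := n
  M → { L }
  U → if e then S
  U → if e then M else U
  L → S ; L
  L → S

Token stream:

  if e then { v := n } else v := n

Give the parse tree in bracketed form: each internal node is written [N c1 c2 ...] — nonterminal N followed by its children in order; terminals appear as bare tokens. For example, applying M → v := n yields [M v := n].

[S [M if e then [M { [L [S [M v := n]]] }] else [M v := n]]]

S
M
if e then M else M
if e then { L } else M
if e then { S } else M
if e then { M } else M
if e then { v := n } else M
if e then { v := n } else v := n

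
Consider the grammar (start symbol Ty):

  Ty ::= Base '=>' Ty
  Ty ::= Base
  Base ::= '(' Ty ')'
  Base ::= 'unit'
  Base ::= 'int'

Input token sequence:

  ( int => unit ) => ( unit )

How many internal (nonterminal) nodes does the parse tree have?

[Ty [Base ( [Ty [Base int] => [Ty [Base unit]]] )] => [Ty [Base ( [Ty [Base unit]] )]]]

10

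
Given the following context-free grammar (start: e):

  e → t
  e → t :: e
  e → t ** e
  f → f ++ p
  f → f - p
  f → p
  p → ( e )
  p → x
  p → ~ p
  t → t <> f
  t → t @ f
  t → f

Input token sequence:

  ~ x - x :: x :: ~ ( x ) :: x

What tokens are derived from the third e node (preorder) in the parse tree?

~ ( x ) :: x

[e [t [f [f [p ~ [p x]]] - [p x]]] :: [e [t [f [p x]]] :: [e [t [f [p ~ [p ( [e [t [f [p x]]]] )]]]] :: [e [t [f [p x]]]]]]]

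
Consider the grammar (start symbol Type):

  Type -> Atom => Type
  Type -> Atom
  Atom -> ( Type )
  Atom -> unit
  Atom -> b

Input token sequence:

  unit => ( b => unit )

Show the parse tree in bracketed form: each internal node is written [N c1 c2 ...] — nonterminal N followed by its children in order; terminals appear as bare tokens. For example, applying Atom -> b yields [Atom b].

Type
Atom => Type
unit => Type
unit => Atom
unit => ( Type )
unit => ( Atom => Type )
unit => ( b => Type )
unit => ( b => Atom )
unit => ( b => unit )

[Type [Atom unit] => [Type [Atom ( [Type [Atom b] => [Type [Atom unit]]] )]]]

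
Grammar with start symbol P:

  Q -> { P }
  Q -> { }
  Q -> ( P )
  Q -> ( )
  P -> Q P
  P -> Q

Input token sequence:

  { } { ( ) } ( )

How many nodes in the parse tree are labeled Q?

[P [Q { }] [P [Q { [P [Q ( )]] }] [P [Q ( )]]]]

4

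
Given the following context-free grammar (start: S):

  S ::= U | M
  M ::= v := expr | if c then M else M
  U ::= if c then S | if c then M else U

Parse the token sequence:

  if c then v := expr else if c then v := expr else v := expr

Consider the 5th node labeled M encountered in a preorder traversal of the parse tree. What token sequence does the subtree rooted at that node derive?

v := expr

[S [M if c then [M v := expr] else [M if c then [M v := expr] else [M v := expr]]]]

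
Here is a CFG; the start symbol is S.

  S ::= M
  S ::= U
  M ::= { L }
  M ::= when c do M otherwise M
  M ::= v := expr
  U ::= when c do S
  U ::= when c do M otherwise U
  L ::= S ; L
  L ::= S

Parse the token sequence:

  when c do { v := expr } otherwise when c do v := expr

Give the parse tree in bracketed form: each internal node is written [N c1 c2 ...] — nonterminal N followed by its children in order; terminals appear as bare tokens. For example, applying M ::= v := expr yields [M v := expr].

[S [U when c do [M { [L [S [M v := expr]]] }] otherwise [U when c do [S [M v := expr]]]]]

S
U
when c do M otherwise U
when c do { L } otherwise U
when c do { S } otherwise U
when c do { M } otherwise U
when c do { v := expr } otherwise U
when c do { v := expr } otherwise when c do S
when c do { v := expr } otherwise when c do M
when c do { v := expr } otherwise when c do v := expr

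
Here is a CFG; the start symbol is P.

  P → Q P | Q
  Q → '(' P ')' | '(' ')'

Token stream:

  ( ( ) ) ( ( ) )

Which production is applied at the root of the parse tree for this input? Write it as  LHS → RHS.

P → Q P

[P [Q ( [P [Q ( )]] )] [P [Q ( [P [Q ( )]] )]]]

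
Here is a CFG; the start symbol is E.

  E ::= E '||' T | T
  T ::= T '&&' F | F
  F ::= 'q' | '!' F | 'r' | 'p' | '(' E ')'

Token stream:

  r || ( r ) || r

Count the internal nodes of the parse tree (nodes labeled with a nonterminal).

[E [E [E [T [F r]]] || [T [F ( [E [T [F r]]] )]]] || [T [F r]]]

12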